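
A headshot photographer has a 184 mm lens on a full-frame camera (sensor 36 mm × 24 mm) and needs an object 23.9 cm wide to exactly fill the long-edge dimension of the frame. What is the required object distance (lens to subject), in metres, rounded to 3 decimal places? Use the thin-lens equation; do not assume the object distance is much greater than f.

W: 23.9 cm = 239 mm.
Magnification m = w/W = dᵢ/dₒ; combined with 1/f = 1/dₒ + 1/dᵢ this gives dₒ = f·(1 + W/w).
dₒ = 184 mm × (1 + 239/36) = 184 × 7.6389 ≈ 1405.556 mm = 1.40556 m.

1.406 m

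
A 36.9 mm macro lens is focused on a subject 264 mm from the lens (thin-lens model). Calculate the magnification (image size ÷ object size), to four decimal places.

Thin lens: 1/f = 1/dₒ + 1/dᵢ → 1/dᵢ = 1/36.9 − 1/264 = 0.0233124 mm⁻¹, so dᵢ ≈ 42.8956 mm.
Magnification m = dᵢ/dₒ = 42.8956/264 ≈ 0.16248.

0.1625×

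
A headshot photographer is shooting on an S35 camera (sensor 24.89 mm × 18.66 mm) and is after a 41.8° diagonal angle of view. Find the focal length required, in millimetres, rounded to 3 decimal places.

Sensor diagonal = √(24.89² + 18.66²) = √967.7077 ≈ 31.1080 mm.
From α = 2·arctan(d/2f) we get f = d / (2·tan(α/2)).
With d = 31.1080 mm and α/2 = 20.9°, tan(α/2) ≈ 0.38186, so f ≈ 31.1080 / 0.76373 ≈ 40.7319 mm.

40.732 mm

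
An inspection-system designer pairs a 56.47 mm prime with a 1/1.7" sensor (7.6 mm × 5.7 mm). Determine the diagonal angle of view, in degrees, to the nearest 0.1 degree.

Sensor diagonal = √(7.6² + 5.7²) = √90.2500 ≈ 9.5000 mm.
Angle of view α = 2·arctan(d/2f) with d = 9.5000 mm and f = 56.47 mm.
d/2f = 0.08412; arctan(0.08412) ≈ 4.8081°, so α ≈ 9.6163°.

9.6°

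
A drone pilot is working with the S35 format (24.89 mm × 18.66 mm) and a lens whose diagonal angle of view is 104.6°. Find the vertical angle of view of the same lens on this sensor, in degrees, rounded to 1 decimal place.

75.6°

Sensor diagonal = √(24.89² + 18.66²) = √967.7077 ≈ 31.1080 mm.
From the diagonal AOV: f = 31.1080 / (2·tan(52.3°)) = 31.1080 / 2.58770 ≈ 12.0215 mm.
Vertical AOV = 2·arctan(18.66 / (2 × 12.0215)) = 2·arctan(0.77611) ≈ 75.6308°.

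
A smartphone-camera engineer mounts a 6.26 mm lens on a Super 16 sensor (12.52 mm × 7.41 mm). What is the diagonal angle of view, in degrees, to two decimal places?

Sensor diagonal = √(12.52² + 7.41²) = √211.6585 ≈ 14.5485 mm.
Angle of view α = 2·arctan(d/2f) with d = 14.5485 mm and f = 6.26 mm.
d/2f = 1.16202; arctan(1.16202) ≈ 49.2857°, so α ≈ 98.5714°.

98.57°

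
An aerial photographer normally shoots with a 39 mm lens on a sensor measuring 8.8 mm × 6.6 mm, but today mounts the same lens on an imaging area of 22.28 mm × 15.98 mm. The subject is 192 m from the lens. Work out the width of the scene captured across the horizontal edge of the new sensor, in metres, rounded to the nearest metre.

110 m

The focal length stays 39 mm; the relevant sensor dimension is now w = 22.28 mm. Object distance dₒ = 192 m = 192000 mm.
Thin-lens field width W = w·(dₒ − f)/f = 22.28 × (192000 − 39)/39 ≈ 109663.874 mm = 109.664 m.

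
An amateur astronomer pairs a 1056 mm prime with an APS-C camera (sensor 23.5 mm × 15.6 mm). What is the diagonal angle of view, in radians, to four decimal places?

Sensor diagonal = √(23.5² + 15.6²) = √795.6100 ≈ 28.2066 mm.
Angle of view α = 2·arctan(d/2f) with d = 28.2066 mm and f = 1056 mm.
d/2f = 0.01336; arctan(0.01336) ≈ 0.0134 rad, so α ≈ 0.0267 rad.

0.0267 rad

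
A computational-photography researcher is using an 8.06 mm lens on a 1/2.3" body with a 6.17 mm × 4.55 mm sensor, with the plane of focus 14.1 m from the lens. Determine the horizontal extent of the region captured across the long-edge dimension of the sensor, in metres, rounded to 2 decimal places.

dₒ: 14.1 m = 14100 mm.
Similar triangles through the lens centre give W/dₒ = w/dᵢ; with 1/f = 1/dₒ + 1/dᵢ this gives W = w·(dₒ − f)/f.
W = 6.17 mm × (14100 − 8.06) / 8.06 = 6.17 × 1748.3797 ≈ 10787.502 mm = 10.7875 m.

10.79 m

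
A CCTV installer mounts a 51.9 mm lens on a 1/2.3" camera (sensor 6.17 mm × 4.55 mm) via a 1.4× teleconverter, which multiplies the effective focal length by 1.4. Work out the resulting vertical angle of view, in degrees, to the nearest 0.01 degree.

Effective focal length f = 51.9 × 1.4 = 72.66 mm.
α = 2·arctan(4.55 / (2 × 72.66)) = 2·arctan(0.03131) ≈ 3.5867°.

3.59°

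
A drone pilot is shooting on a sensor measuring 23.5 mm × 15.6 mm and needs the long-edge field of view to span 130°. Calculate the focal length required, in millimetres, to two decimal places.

5.48 mm

From α = 2·arctan(w/2f) we get f = w / (2·tan(α/2)).
With w = 23.5 mm and α/2 = 65°, tan(α/2) ≈ 2.14451, so f ≈ 23.5 / 4.28901 ≈ 5.4791 mm.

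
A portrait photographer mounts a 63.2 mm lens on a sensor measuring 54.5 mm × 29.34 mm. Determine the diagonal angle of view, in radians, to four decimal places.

Sensor diagonal = √(54.5² + 29.34²) = √3831.0856 ≈ 61.8958 mm.
Angle of view α = 2·arctan(d/2f) with d = 61.8958 mm and f = 63.2 mm.
d/2f = 0.48968; arctan(0.48968) ≈ 0.4554 rad, so α ≈ 0.9107 rad.

0.9107 rad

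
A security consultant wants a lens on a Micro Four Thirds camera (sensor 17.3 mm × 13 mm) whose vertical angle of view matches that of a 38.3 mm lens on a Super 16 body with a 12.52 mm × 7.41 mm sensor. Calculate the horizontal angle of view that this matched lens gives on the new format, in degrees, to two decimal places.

Equal vertical AOV ⇒ f₂ = f₁ · 13/7.41 = 38.3 × 1.75439 ≈ 67.1930 mm.
Horizontal AOV on the new format = 2·arctan(17.3 / (2 × 67.1930)) = 2·arctan(0.12873) ≈ 14.6711°.

14.67°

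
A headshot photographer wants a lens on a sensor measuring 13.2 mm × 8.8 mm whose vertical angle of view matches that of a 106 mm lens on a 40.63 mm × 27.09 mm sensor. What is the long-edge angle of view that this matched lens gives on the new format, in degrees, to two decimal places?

Equal vertical AOV ⇒ f₂ = f₁ · 8.8/27.09 = 106 × 0.32484 ≈ 34.4334 mm.
Long-edge AOV on the new format = 2·arctan(13.2 / (2 × 34.4334)) = 2·arctan(0.19167) ≈ 21.7011°.

21.70°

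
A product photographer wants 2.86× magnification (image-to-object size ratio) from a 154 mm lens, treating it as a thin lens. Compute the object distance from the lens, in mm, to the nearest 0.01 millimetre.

With m = dᵢ/dₒ and 1/f = 1/dₒ + 1/dᵢ, substituting dᵢ = m·dₒ gives 1/f = (1 + 1/m)/dₒ, hence dₒ = f·(1 + 1/m).
dₒ = 154 × (1 + 1/2.86) = 154 × 1.34965 ≈ 207.846 mm.

207.85 mm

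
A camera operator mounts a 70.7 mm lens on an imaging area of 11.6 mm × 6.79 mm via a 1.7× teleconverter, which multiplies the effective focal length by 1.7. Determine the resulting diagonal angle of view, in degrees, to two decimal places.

6.40°

Effective focal length f = 70.7 × 1.7 = 120.19 mm.
Sensor diagonal = √(11.6² + 6.79²) = √180.6641 ≈ 13.4411 mm.
α = 2·arctan(13.441 / (2 × 120.19)) = 2·arctan(0.05592) ≈ 6.4009°.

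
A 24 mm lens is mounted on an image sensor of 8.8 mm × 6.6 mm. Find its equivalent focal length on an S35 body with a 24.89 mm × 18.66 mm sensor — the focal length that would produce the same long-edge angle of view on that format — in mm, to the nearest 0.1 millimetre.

67.9 mm

Equal angle of view means equal width/f ratio, so f₂ = f₁ · (width₂/width₁) = 24 × 24.89/8.8.
f₂ = 24 × 2.82841 ≈ 67.882 mm.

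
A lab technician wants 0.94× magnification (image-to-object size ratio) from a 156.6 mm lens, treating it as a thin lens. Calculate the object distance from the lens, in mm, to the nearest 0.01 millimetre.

With m = dᵢ/dₒ and 1/f = 1/dₒ + 1/dᵢ, substituting dᵢ = m·dₒ gives 1/f = (1 + 1/m)/dₒ, hence dₒ = f·(1 + 1/m).
dₒ = 156.6 × (1 + 1/0.94) = 156.6 × 2.06383 ≈ 323.196 mm.

323.20 mm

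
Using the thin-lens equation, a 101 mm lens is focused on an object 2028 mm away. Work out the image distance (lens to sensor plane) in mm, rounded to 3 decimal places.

106.294 mm

1/dᵢ = 1/f − 1/dₒ = 1/101 − 1/2028 = 0.0094079 mm⁻¹.
dᵢ = 1/0.0094079 ≈ 106.2937 mm.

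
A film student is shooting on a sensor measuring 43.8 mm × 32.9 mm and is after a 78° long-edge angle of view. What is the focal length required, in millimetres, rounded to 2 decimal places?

27.04 mm

From α = 2·arctan(w/2f) we get f = w / (2·tan(α/2)).
With w = 43.8 mm and α/2 = 39°, tan(α/2) ≈ 0.80978, so f ≈ 43.8 / 1.61957 ≈ 27.0442 mm.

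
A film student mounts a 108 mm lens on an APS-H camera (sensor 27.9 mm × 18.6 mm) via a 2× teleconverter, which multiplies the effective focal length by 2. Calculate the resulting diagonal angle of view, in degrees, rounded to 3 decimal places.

Effective focal length f = 108 × 2 = 216 mm.
Sensor diagonal = √(27.9² + 18.6²) = √1124.3700 ≈ 33.5316 mm.
α = 2·arctan(33.532 / (2 × 216)) = 2·arctan(0.07762) ≈ 8.8767°.

8.877°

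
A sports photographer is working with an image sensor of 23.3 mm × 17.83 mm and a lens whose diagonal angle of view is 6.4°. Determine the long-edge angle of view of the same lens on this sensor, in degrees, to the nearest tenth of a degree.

Sensor diagonal = √(23.3² + 17.83²) = √860.7989 ≈ 29.3394 mm.
From the diagonal AOV: f = 29.3394 / (2·tan(3.2°)) = 29.3394 / 0.11182 ≈ 262.3866 mm.
Long-edge AOV = 2·arctan(23.3 / (2 × 262.3866)) = 2·arctan(0.04440) ≈ 5.0845°.

5.1°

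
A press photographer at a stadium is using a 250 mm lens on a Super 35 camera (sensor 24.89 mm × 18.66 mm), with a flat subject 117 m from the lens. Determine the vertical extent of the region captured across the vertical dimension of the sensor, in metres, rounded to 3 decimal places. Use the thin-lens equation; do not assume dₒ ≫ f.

8.714 m

dₒ: 117 m = 117000 mm.
Similar triangles through the lens centre give W/dₒ = h/dᵢ; with 1/f = 1/dₒ + 1/dᵢ this gives W = h·(dₒ − f)/f.
W = 18.66 mm × (117000 − 250) / 250 = 18.66 × 467.0000 ≈ 8714.220 mm = 8.71422 m.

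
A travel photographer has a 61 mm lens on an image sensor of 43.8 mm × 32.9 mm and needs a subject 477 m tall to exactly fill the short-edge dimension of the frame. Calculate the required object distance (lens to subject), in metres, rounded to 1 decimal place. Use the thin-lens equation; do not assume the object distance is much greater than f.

884.5 m

W: 477 m = 477000 mm.
Magnification m = h/W = dᵢ/dₒ; combined with 1/f = 1/dₒ + 1/dᵢ this gives dₒ = f·(1 + W/h).
dₒ = 61 mm × (1 + 477000/32.9) = 61 × 14499.4802 ≈ 884468.295 mm = 884.468 m.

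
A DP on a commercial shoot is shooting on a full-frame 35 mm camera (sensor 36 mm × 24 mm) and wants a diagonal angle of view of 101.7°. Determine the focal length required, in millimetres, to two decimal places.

Sensor diagonal = √(36² + 24²) = √1872.0000 ≈ 43.2666 mm.
From α = 2·arctan(d/2f) we get f = d / (2·tan(α/2)).
With d = 43.2666 mm and α/2 = 50.85°, tan(α/2) ≈ 1.22831, so f ≈ 43.2666 / 2.45662 ≈ 17.6123 mm.

17.61 mm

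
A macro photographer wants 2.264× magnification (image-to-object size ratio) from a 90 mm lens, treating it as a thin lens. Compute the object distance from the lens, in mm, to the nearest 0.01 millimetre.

With m = dᵢ/dₒ and 1/f = 1/dₒ + 1/dᵢ, substituting dᵢ = m·dₒ gives 1/f = (1 + 1/m)/dₒ, hence dₒ = f·(1 + 1/m).
dₒ = 90 × (1 + 1/2.264) = 90 × 1.44170 ≈ 129.753 mm.

129.75 mm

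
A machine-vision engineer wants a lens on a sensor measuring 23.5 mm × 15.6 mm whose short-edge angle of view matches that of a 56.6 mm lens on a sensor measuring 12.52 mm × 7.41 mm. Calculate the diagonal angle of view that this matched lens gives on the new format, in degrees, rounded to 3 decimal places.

Equal short-edge AOV ⇒ f₂ = f₁ · 15.6/7.41 = 56.6 × 2.10526 ≈ 119.1579 mm.
Sensor diagonal = √(23.5² + 15.6²) = √795.6100 ≈ 28.2066 mm.
Diagonal AOV on the new format = 2·arctan(28.2066 / (2 × 119.1579)) = 2·arctan(0.11836) ≈ 13.5000°.

13.500°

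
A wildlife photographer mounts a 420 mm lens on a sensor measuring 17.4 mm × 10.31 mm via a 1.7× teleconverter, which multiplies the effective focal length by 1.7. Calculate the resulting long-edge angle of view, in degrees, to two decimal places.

1.40°

Effective focal length f = 420 × 1.7 = 714 mm.
α = 2·arctan(17.4 / (2 × 714)) = 2·arctan(0.01218) ≈ 1.3962°.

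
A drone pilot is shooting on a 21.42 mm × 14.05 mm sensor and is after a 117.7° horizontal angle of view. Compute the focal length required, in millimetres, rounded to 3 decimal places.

From α = 2·arctan(w/2f) we get f = w / (2·tan(α/2)).
With w = 21.42 mm and α/2 = 58.85°, tan(α/2) ≈ 1.65445, so f ≈ 21.42 / 3.30891 ≈ 6.4734 mm.

6.473 mm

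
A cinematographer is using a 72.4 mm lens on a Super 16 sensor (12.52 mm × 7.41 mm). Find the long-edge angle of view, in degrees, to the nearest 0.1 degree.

Angle of view α = 2·arctan(w/2f) with w = 12.52 mm and f = 72.4 mm.
w/2f = 0.08646; arctan(0.08646) ≈ 4.9417°, so α ≈ 9.8835°.

9.9°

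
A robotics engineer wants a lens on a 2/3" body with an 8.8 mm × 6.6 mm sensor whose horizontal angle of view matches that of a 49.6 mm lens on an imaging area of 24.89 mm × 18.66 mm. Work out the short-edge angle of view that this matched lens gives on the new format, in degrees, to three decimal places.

21.315°

Equal horizontal AOV ⇒ f₂ = f₁ · 8.8/24.89 = 49.6 × 0.35356 ≈ 17.5364 mm.
Short-edge AOV on the new format = 2·arctan(6.6 / (2 × 17.5364)) = 2·arctan(0.18818) ≈ 21.3146°.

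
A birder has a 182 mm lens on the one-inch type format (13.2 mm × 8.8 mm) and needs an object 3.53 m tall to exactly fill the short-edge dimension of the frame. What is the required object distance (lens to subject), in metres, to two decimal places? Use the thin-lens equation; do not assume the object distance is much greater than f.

73.19 m

W: 3.53 m = 3530 mm.
Magnification m = h/W = dᵢ/dₒ; combined with 1/f = 1/dₒ + 1/dᵢ this gives dₒ = f·(1 + W/h).
dₒ = 182 mm × (1 + 3530/8.8) = 182 × 402.1364 ≈ 73188.818 mm = 73.1888 m.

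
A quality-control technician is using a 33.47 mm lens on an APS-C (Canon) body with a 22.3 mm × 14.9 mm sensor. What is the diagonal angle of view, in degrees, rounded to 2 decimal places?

Sensor diagonal = √(22.3² + 14.9²) = √719.3000 ≈ 26.8198 mm.
Angle of view α = 2·arctan(d/2f) with d = 26.8198 mm and f = 33.47 mm.
d/2f = 0.40065; arctan(0.40065) ≈ 21.8337°, so α ≈ 43.6674°.

43.67°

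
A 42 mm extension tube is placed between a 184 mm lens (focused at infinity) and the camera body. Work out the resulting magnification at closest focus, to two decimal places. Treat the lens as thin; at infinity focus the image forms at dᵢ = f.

The tube moves the image plane from f to f + e, so dᵢ = 184 + 42 = 226 mm. Focus is achieved when 1/f = 1/dₒ + 1/dᵢ, giving dₒ = 1/(1/f − 1/(f+e)).
Magnification m = dᵢ/dₒ = (f+e)·(1/f − 1/(f+e)) = e/f = 42/184 ≈ 0.2283.

0.23×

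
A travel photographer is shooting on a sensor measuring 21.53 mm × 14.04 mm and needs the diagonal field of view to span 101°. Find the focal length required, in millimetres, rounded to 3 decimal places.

Sensor diagonal = √(21.53² + 14.04²) = √660.6625 ≈ 25.7034 mm.
From α = 2·arctan(d/2f) we get f = d / (2·tan(α/2)).
With d = 25.7034 mm and α/2 = 50.5°, tan(α/2) ≈ 1.21310, so f ≈ 25.7034 / 2.42619 ≈ 10.5941 mm.

10.594 mm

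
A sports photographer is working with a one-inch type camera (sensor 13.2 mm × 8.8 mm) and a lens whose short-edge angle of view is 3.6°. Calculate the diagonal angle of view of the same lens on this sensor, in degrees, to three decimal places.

6.485°

From the short-edge AOV: f = 8.8 / (2·tan(1.8°)) = 8.8 / 0.06285 ≈ 140.0103 mm.
Sensor diagonal = √(13.2² + 8.8²) = √251.6800 ≈ 15.8644 mm.
Diagonal AOV = 2·arctan(15.8644 / (2 × 140.0103)) = 2·arctan(0.05665) ≈ 6.4852°.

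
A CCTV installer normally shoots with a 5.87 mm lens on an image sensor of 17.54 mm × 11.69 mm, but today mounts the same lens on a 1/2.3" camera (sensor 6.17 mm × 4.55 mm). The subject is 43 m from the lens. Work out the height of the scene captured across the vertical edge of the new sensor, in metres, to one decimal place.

33.3 m

The focal length stays 5.87 mm; the relevant sensor dimension is now h = 4.55 mm. Object distance dₒ = 43 m = 43000 mm.
Thin-lens field height W = h·(dₒ − f)/f = 4.55 × (43000 − 5.87)/5.87 ≈ 33325.944 mm = 33.3259 m.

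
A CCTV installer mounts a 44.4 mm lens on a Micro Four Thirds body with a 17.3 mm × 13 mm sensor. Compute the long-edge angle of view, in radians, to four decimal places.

Angle of view α = 2·arctan(w/2f) with w = 17.3 mm and f = 44.4 mm.
w/2f = 0.19482; arctan(0.19482) ≈ 0.1924 rad, so α ≈ 0.3848 rad.

0.3848 rad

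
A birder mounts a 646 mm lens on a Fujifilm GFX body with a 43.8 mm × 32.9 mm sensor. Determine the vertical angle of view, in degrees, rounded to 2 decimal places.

2.92°

Angle of view α = 2·arctan(h/2f) with h = 32.9 mm and f = 646 mm.
h/2f = 0.02546; arctan(0.02546) ≈ 1.4587°, so α ≈ 2.9174°.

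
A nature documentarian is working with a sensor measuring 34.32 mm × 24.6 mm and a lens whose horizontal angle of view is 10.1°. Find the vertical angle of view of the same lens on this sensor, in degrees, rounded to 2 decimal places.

7.25°

From the horizontal AOV: f = 34.32 / (2·tan(5.05°)) = 34.32 / 0.17674 ≈ 194.1878 mm.
Vertical AOV = 2·arctan(24.6 / (2 × 194.1878)) = 2·arctan(0.06334) ≈ 7.2486°.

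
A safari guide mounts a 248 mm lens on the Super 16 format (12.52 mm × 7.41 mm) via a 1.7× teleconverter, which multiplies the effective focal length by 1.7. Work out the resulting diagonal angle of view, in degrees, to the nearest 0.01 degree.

1.98°

Effective focal length f = 248 × 1.7 = 421.6 mm.
Sensor diagonal = √(12.52² + 7.41²) = √211.6585 ≈ 14.5485 mm.
α = 2·arctan(14.548 / (2 × 421.6)) = 2·arctan(0.01725) ≈ 1.9770°.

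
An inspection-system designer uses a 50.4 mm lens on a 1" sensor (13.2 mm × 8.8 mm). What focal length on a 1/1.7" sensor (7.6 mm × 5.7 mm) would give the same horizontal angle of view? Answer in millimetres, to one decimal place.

Equal angle of view means equal width/f ratio, so f₂ = f₁ · (width₂/width₁) = 50.4 × 7.6/13.2.
f₂ = 50.4 × 0.57576 ≈ 29.018 mm.

29.0 mm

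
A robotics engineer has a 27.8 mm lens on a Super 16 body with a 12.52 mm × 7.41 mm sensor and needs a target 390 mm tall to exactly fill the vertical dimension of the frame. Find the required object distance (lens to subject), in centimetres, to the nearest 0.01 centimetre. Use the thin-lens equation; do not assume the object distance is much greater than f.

149.10 cm

Magnification m = h/W = dᵢ/dₒ; combined with 1/f = 1/dₒ + 1/dᵢ this gives dₒ = f·(1 + W/h).
dₒ = 27.8 mm × (1 + 390/7.41) = 27.8 × 53.6316 ≈ 1490.958 mm = 149.096 cm.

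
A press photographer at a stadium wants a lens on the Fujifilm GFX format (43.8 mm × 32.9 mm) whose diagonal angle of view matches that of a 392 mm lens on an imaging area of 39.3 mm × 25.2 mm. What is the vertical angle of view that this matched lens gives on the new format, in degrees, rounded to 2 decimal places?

4.10°

Sensor diagonal = √(39.3² + 25.2²) = √2179.5300 ≈ 46.6854 mm.
Sensor diagonal = √(43.8² + 32.9²) = √3000.8500 ≈ 54.7800 mm.
Equal diagonal AOV ⇒ f₂ = f₁ · 54.7800/46.6854 = 392 × 1.17339 ≈ 459.9671 mm.
Vertical AOV on the new format = 2·arctan(32.9 / (2 × 459.9671)) = 2·arctan(0.03576) ≈ 4.0964°.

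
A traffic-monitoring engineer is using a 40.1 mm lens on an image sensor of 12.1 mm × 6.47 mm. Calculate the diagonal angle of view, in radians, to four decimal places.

Sensor diagonal = √(12.1² + 6.47²) = √188.2709 ≈ 13.7212 mm.
Angle of view α = 2·arctan(d/2f) with d = 13.7212 mm and f = 40.1 mm.
d/2f = 0.17109; arctan(0.17109) ≈ 0.1694 rad, so α ≈ 0.3389 rad.

0.3389 rad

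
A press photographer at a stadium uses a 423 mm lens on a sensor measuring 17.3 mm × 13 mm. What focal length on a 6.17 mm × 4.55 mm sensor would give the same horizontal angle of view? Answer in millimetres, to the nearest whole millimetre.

151 mm

Equal angle of view means equal width/f ratio, so f₂ = f₁ · (width₂/width₁) = 423 × 6.17/17.3.
f₂ = 423 × 0.35665 ≈ 150.862 mm.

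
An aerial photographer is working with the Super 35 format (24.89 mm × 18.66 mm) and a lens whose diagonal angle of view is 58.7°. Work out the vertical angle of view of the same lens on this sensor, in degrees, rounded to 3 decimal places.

Sensor diagonal = √(24.89² + 18.66²) = √967.7077 ≈ 31.1080 mm.
From the diagonal AOV: f = 31.1080 / (2·tan(29.35°)) = 31.1080 / 1.12464 ≈ 27.6603 mm.
Vertical AOV = 2·arctan(18.66 / (2 × 27.6603)) = 2·arctan(0.33731) ≈ 37.2792°.

37.279°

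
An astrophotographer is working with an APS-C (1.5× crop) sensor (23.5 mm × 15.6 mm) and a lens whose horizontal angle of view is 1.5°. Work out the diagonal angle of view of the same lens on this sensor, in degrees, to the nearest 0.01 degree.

From the horizontal AOV: f = 23.5 / (2·tan(0.75°)) = 23.5 / 0.02618 ≈ 897.5826 mm.
Sensor diagonal = √(23.5² + 15.6²) = √795.6100 ≈ 28.2066 mm.
Diagonal AOV = 2·arctan(28.2066 / (2 × 897.5826)) = 2·arctan(0.01571) ≈ 1.8004°.

1.80°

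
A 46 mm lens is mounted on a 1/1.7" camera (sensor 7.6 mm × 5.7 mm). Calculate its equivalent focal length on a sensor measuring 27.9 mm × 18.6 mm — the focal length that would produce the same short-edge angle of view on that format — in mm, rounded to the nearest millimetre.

150 mm

Equal angle of view means equal height/f ratio, so f₂ = f₁ · (height₂/height₁) = 46 × 18.6/5.7.
f₂ = 46 × 3.26316 ≈ 150.105 mm.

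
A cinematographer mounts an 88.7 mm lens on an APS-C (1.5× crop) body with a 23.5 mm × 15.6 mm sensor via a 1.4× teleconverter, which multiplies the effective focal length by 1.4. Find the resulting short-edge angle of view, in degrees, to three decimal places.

7.188°

Effective focal length f = 88.7 × 1.4 = 124.18 mm.
α = 2·arctan(15.6 / (2 × 124.18)) = 2·arctan(0.06281) ≈ 7.1883°.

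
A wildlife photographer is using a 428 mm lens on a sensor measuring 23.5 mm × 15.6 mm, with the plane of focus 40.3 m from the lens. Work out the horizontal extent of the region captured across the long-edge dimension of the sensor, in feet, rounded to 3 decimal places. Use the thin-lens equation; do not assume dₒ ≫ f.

7.183 ft

dₒ: 40.3 m = 40300 mm.
Similar triangles through the lens centre give W/dₒ = w/dᵢ; with 1/f = 1/dₒ + 1/dᵢ this gives W = w·(dₒ − f)/f.
W = 23.5 mm × (40300 − 428) / 428 = 23.5 × 93.1589 ≈ 2189.234 mm = 2189.234/304.8 ft = 7.18253 ft.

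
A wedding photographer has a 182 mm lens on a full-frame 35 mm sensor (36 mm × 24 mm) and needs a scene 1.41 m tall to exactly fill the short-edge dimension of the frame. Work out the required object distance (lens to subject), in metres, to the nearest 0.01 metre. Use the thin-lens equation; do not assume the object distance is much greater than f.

W: 1.41 m = 1410 mm.
Magnification m = h/W = dᵢ/dₒ; combined with 1/f = 1/dₒ + 1/dᵢ this gives dₒ = f·(1 + W/h).
dₒ = 182 mm × (1 + 1410/24) = 182 × 59.7500 ≈ 10874.500 mm = 10.8745 m.

10.87 m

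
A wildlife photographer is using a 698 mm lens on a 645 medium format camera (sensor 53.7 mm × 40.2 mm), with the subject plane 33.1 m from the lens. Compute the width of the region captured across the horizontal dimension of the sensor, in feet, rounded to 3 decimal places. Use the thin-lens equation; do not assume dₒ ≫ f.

dₒ: 33.1 m = 33100 mm.
Similar triangles through the lens centre give W/dₒ = w/dᵢ; with 1/f = 1/dₒ + 1/dᵢ this gives W = w·(dₒ − f)/f.
W = 53.7 mm × (33100 − 698) / 698 = 53.7 × 46.4212 ≈ 2492.819 mm = 2492.819/304.8 ft = 8.17854 ft.

8.179 ft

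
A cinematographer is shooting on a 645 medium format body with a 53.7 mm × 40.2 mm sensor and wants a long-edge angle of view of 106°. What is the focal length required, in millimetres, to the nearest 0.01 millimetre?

20.23 mm

From α = 2·arctan(w/2f) we get f = w / (2·tan(α/2)).
With w = 53.7 mm and α/2 = 53°, tan(α/2) ≈ 1.32704, so f ≈ 53.7 / 2.65409 ≈ 20.2329 mm.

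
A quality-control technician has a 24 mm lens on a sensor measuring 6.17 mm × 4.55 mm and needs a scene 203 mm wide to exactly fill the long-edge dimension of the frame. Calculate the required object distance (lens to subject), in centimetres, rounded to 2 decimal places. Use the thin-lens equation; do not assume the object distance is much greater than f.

81.36 cm

Magnification m = w/W = dᵢ/dₒ; combined with 1/f = 1/dₒ + 1/dᵢ this gives dₒ = f·(1 + W/w).
dₒ = 24 mm × (1 + 203/6.17) = 24 × 33.9011 ≈ 813.627 mm = 81.3627 cm.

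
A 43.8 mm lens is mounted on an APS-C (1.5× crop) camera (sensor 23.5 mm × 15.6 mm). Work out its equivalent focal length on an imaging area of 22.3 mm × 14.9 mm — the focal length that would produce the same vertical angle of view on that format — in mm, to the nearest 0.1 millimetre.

Equal angle of view means equal height/f ratio, so f₂ = f₁ · (height₂/height₁) = 43.8 × 14.9/15.6.
f₂ = 43.8 × 0.95513 ≈ 41.835 mm.

41.8 mm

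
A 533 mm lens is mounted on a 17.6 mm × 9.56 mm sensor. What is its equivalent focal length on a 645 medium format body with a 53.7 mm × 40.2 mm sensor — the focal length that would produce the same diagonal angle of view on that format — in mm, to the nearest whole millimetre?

1785 mm

Sensor diagonal = √(17.6² + 9.56²) = √401.1536 ≈ 20.0288 mm.
Sensor diagonal = √(53.7² + 40.2²) = √4499.7300 ≈ 67.0800 mm.
Equal angle of view means equal diagonal/f ratio, so f₂ = f₁ · (diagonal₂/diagonal₁) = 533 × 67.0800/20.0288.
f₂ = 533 × 3.34918 ≈ 1785.110 mm.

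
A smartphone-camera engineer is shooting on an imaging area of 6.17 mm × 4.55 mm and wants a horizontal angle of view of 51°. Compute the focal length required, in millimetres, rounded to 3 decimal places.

From α = 2·arctan(w/2f) we get f = w / (2·tan(α/2)).
With w = 6.17 mm and α/2 = 25.5°, tan(α/2) ≈ 0.47698, so f ≈ 6.17 / 0.95395 ≈ 6.4678 mm.

6.468 mm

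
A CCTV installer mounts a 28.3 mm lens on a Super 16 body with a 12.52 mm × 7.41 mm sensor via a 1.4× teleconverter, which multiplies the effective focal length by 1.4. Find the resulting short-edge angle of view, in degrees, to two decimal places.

Effective focal length f = 28.3 × 1.4 = 39.62 mm.
α = 2·arctan(7.41 / (2 × 39.62)) = 2·arctan(0.09351) ≈ 10.6848°.

10.68°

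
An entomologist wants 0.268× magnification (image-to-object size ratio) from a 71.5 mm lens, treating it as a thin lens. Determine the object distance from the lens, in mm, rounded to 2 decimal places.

338.29 mm

With m = dᵢ/dₒ and 1/f = 1/dₒ + 1/dᵢ, substituting dᵢ = m·dₒ gives 1/f = (1 + 1/m)/dₒ, hence dₒ = f·(1 + 1/m).
dₒ = 71.5 × (1 + 1/0.268) = 71.5 × 4.73134 ≈ 338.291 mm.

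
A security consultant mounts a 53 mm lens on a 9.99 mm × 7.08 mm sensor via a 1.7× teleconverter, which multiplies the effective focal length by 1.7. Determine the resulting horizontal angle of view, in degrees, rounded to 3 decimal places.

Effective focal length f = 53 × 1.7 = 90.1 mm.
α = 2·arctan(9.99 / (2 × 90.1)) = 2·arctan(0.05544) ≈ 6.3463°.

6.346°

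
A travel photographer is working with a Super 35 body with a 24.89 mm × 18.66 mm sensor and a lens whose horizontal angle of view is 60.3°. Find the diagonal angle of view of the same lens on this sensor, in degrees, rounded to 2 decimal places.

From the horizontal AOV: f = 24.89 / (2·tan(30.15°)) = 24.89 / 1.16169 ≈ 21.4256 mm.
Sensor diagonal = √(24.89² + 18.66²) = √967.7077 ≈ 31.1080 mm.
Diagonal AOV = 2·arctan(31.1080 / (2 × 21.4256)) = 2·arctan(0.72595) ≈ 71.9558°.

71.96°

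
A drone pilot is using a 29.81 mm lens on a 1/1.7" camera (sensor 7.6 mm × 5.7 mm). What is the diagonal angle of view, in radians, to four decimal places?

Sensor diagonal = √(7.6² + 5.7²) = √90.2500 ≈ 9.5000 mm.
Angle of view α = 2·arctan(d/2f) with d = 9.5000 mm and f = 29.81 mm.
d/2f = 0.15934; arctan(0.15934) ≈ 0.1580 rad, so α ≈ 0.3160 rad.

0.3160 rad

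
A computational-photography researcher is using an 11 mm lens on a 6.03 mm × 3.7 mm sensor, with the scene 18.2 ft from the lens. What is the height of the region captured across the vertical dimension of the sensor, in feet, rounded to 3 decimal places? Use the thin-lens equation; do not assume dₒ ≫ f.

6.110 ft

dₒ: 18.2 ft × 304.8 mm/ft = 5547.36 mm.
Similar triangles through the lens centre give W/dₒ = h/dᵢ; with 1/f = 1/dₒ + 1/dᵢ this gives W = h·(dₒ − f)/f.
W = 3.7 mm × (5547.36 − 11) / 11 = 3.7 × 503.3054 ≈ 1862.230 mm = 1862.230/304.8 ft = 6.10968 ft.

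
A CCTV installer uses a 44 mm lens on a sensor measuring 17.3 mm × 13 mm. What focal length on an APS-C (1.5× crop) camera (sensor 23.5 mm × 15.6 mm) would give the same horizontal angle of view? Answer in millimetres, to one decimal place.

59.8 mm

Equal angle of view means equal width/f ratio, so f₂ = f₁ · (width₂/width₁) = 44 × 23.5/17.3.
f₂ = 44 × 1.35838 ≈ 59.769 mm.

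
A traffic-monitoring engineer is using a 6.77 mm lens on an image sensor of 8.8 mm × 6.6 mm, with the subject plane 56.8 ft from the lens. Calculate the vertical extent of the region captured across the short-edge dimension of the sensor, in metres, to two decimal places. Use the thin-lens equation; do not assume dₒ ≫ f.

dₒ: 56.8 ft × 304.8 mm/ft = 17312.64 mm.
Similar triangles through the lens centre give W/dₒ = h/dᵢ; with 1/f = 1/dₒ + 1/dᵢ this gives W = h·(dₒ − f)/f.
W = 6.6 mm × (17312.6 − 6.77) / 6.77 = 6.6 × 2556.2584 ≈ 16871.306 mm = 16.8713 m.

16.87 m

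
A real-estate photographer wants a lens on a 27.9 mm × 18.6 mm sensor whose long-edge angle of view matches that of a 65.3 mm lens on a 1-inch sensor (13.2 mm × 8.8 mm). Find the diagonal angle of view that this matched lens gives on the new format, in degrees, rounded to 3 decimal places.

Equal long-edge AOV ⇒ f₂ = f₁ · 27.9/13.2 = 65.3 × 2.11364 ≈ 138.0205 mm.
Sensor diagonal = √(27.9² + 18.6²) = √1124.3700 ≈ 33.5316 mm.
Diagonal AOV on the new format = 2·arctan(33.5316 / (2 × 138.0205)) = 2·arctan(0.12147) ≈ 13.8520°.

13.852°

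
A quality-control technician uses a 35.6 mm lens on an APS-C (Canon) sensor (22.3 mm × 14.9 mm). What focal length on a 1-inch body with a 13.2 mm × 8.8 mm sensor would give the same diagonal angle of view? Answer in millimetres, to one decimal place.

21.1 mm

Sensor diagonal = √(22.3² + 14.9²) = √719.3000 ≈ 26.8198 mm.
Sensor diagonal = √(13.2² + 8.8²) = √251.6800 ≈ 15.8644 mm.
Equal angle of view means equal diagonal/f ratio, so f₂ = f₁ · (diagonal₂/diagonal₁) = 35.6 × 15.8644/26.8198.
f₂ = 35.6 × 0.59152 ≈ 21.058 mm.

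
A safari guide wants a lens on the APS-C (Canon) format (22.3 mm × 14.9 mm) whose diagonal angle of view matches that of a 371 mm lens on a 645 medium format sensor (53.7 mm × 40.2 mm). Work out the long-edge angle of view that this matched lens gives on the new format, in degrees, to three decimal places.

8.598°

Sensor diagonal = √(53.7² + 40.2²) = √4499.7300 ≈ 67.0800 mm.
Sensor diagonal = √(22.3² + 14.9²) = √719.3000 ≈ 26.8198 mm.
Equal diagonal AOV ⇒ f₂ = f₁ · 26.8198/67.0800 = 371 × 0.39982 ≈ 148.3323 mm.
Long-edge AOV on the new format = 2·arctan(22.3 / (2 × 148.3323)) = 2·arctan(0.07517) ≈ 8.5976°.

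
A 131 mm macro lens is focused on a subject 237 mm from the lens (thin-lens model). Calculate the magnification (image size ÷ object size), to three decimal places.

1.236×

Thin lens: 1/f = 1/dₒ + 1/dᵢ → 1/dᵢ = 1/131 − 1/237 = 0.0034142 mm⁻¹, so dᵢ ≈ 292.8962 mm.
Magnification m = dᵢ/dₒ = 292.8962/237 ≈ 1.23585.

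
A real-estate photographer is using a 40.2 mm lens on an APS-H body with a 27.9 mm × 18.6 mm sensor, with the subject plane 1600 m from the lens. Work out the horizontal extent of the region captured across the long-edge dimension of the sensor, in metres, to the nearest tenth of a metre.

1110.4 m

dₒ: 1600 m = 1.6e+06 mm.
Similar triangles through the lens centre give W/dₒ = w/dᵢ; with 1/f = 1/dₒ + 1/dᵢ this gives W = w·(dₒ − f)/f.
W = 27.9 mm × (1.6e+06 − 40.2) / 40.2 = 27.9 × 39799.9950 ≈ 1110419.861 mm = 1110.42 m.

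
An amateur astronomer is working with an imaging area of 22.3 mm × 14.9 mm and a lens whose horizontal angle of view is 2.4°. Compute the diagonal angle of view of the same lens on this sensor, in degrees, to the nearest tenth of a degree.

From the horizontal AOV: f = 22.3 / (2·tan(1.2°)) = 22.3 / 0.04189 ≈ 532.2954 mm.
Sensor diagonal = √(22.3² + 14.9²) = √719.3000 ≈ 26.8198 mm.
Diagonal AOV = 2·arctan(26.8198 / (2 × 532.2954)) = 2·arctan(0.02519) ≈ 2.8862°.

2.9°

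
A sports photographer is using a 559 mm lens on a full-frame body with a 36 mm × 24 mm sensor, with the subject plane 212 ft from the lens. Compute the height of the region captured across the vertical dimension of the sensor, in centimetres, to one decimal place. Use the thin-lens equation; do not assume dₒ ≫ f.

275.0 cm

dₒ: 212 ft × 304.8 mm/ft = 64617.60 mm.
Similar triangles through the lens centre give W/dₒ = h/dᵢ; with 1/f = 1/dₒ + 1/dᵢ this gives W = h·(dₒ − f)/f.
W = 24 mm × (64617.6 − 559) / 559 = 24 × 114.5950 ≈ 2750.280 mm = 275.028 cm.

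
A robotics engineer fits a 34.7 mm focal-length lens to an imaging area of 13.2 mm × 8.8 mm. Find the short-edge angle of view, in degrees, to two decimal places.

Angle of view α = 2·arctan(h/2f) with h = 8.8 mm and f = 34.7 mm.
h/2f = 0.12680; arctan(0.12680) ≈ 7.2266°, so α ≈ 14.4532°.

14.45°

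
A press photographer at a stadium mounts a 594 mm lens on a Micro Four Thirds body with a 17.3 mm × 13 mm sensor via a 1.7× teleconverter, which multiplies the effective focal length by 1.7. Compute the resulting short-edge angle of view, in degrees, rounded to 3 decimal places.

Effective focal length f = 594 × 1.7 = 1009.8 mm.
α = 2·arctan(13 / (2 × 1009.8)) = 2·arctan(0.00644) ≈ 0.7376°.

0.738°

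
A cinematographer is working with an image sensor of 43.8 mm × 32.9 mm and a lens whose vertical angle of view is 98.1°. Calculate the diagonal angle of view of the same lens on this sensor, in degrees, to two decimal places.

From the vertical AOV: f = 32.9 / (2·tan(49.05°)) = 32.9 / 2.30480 ≈ 14.2746 mm.
Sensor diagonal = √(43.8² + 32.9²) = √3000.8500 ≈ 54.7800 mm.
Diagonal AOV = 2·arctan(54.7800 / (2 × 14.2746)) = 2·arctan(1.91880) ≈ 124.9465°.

124.95°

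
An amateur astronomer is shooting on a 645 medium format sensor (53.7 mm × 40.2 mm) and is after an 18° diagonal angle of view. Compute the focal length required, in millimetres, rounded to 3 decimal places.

Sensor diagonal = √(53.7² + 40.2²) = √4499.7300 ≈ 67.0800 mm.
From α = 2·arctan(d/2f) we get f = d / (2·tan(α/2)).
With d = 67.0800 mm and α/2 = 9°, tan(α/2) ≈ 0.15838, so f ≈ 67.0800 / 0.31677 ≈ 211.7633 mm.

211.763 mm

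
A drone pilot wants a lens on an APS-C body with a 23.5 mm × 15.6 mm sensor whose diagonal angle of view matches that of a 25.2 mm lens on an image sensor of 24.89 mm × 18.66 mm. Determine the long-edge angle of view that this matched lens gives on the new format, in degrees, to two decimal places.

Sensor diagonal = √(24.89² + 18.66²) = √967.7077 ≈ 31.1080 mm.
Sensor diagonal = √(23.5² + 15.6²) = √795.6100 ≈ 28.2066 mm.
Equal diagonal AOV ⇒ f₂ = f₁ · 28.2066/31.1080 = 25.2 × 0.90673 ≈ 22.8496 mm.
Long-edge AOV on the new format = 2·arctan(23.5 / (2 × 22.8496)) = 2·arctan(0.51423) ≈ 54.4274°.

54.43°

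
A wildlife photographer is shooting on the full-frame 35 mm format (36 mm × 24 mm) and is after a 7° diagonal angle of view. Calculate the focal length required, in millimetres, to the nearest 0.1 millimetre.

353.7 mm

Sensor diagonal = √(36² + 24²) = √1872.0000 ≈ 43.2666 mm.
From α = 2·arctan(d/2f) we get f = d / (2·tan(α/2)).
With d = 43.2666 mm and α/2 = 3.5°, tan(α/2) ≈ 0.06116, so f ≈ 43.2666 / 0.12233 ≈ 353.7015 mm.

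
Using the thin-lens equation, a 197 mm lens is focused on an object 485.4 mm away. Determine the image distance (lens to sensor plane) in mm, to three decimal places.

1/dᵢ = 1/f − 1/dₒ = 1/197 − 1/485.4 = 0.0030160 mm⁻¹.
dᵢ = 1/0.0030160 ≈ 331.5666 mm.

331.567 mm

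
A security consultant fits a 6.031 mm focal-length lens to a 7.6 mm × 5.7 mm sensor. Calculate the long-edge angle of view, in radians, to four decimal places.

Angle of view α = 2·arctan(w/2f) with w = 7.6 mm and f = 6.031 mm.
w/2f = 0.63008; arctan(0.63008) ≈ 0.5622 rad, so α ≈ 1.1245 rad.

1.1245 rad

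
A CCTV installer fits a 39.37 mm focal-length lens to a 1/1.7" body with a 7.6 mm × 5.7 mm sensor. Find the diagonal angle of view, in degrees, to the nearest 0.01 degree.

Sensor diagonal = √(7.6² + 5.7²) = √90.2500 ≈ 9.5000 mm.
Angle of view α = 2·arctan(d/2f) with d = 9.5000 mm and f = 39.37 mm.
d/2f = 0.12065; arctan(0.12065) ≈ 6.8795°, so α ≈ 13.7590°.

13.76°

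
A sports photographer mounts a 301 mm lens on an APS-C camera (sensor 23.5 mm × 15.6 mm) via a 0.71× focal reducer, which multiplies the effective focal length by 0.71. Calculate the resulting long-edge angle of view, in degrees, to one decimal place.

6.3°

Effective focal length f = 301 × 0.71 = 213.71 mm.
α = 2·arctan(23.5 / (2 × 213.71)) = 2·arctan(0.05498) ≈ 6.2940°.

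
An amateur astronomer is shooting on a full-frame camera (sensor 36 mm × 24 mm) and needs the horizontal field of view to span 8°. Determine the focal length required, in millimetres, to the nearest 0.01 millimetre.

From α = 2·arctan(w/2f) we get f = w / (2·tan(α/2)).
With w = 36 mm and α/2 = 4°, tan(α/2) ≈ 0.06993, so f ≈ 36 / 0.13985 ≈ 257.4120 mm.

257.41 mm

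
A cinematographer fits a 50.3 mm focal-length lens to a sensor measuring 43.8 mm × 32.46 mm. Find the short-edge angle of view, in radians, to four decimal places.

0.6242 rad

Angle of view α = 2·arctan(h/2f) with h = 32.46 mm and f = 50.3 mm.
h/2f = 0.32266; arctan(0.32266) ≈ 0.3121 rad, so α ≈ 0.6242 rad.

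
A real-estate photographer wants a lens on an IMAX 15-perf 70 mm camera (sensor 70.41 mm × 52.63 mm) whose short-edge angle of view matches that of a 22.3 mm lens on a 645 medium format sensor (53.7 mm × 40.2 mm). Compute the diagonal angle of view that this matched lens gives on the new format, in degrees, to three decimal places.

112.813°

Equal short-edge AOV ⇒ f₂ = f₁ · 52.63/40.2 = 22.3 × 1.30920 ≈ 29.1952 mm.
Sensor diagonal = √(70.41² + 52.63²) = √7727.4850 ≈ 87.9061 mm.
Diagonal AOV on the new format = 2·arctan(87.9061 / (2 × 29.1952)) = 2·arctan(1.50549) ≈ 112.8128°.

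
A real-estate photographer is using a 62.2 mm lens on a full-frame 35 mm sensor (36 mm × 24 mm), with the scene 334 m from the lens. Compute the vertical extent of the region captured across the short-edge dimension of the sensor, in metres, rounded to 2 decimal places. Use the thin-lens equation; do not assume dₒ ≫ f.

128.85 m

dₒ: 334 m = 334000 mm.
Similar triangles through the lens centre give W/dₒ = h/dᵢ; with 1/f = 1/dₒ + 1/dᵢ this gives W = h·(dₒ − f)/f.
W = 24 mm × (334000 − 62.2) / 62.2 = 24 × 5368.7749 ≈ 128850.598 mm = 128.851 m.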